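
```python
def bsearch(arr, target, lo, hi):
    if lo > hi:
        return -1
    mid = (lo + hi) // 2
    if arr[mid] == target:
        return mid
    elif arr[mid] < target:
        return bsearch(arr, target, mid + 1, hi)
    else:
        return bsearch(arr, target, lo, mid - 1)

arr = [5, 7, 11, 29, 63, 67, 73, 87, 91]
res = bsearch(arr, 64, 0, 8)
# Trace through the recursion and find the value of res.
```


bsearch(arr, 64, 0, 8)
lo=0, hi=8, mid=4, arr[mid]=63
63 < 64, search right half
lo=5, hi=8, mid=6, arr[mid]=73
73 > 64, search left half
lo=5, hi=5, mid=5, arr[mid]=67
67 > 64, search left half
lo > hi, target not found, return -1
= -1


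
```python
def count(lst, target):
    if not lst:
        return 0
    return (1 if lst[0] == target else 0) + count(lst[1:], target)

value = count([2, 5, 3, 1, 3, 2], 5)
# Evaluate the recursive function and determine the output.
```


count([2, 5, 3, 1, 3, 2], 5)
lst[0]=2 != 5: 0 + count([5, 3, 1, 3, 2], 5)
lst[0]=5 == 5: 1 + count([3, 1, 3, 2], 5)
lst[0]=3 != 5: 0 + count([1, 3, 2], 5)
lst[0]=1 != 5: 0 + count([3, 2], 5)
lst[0]=3 != 5: 0 + count([2], 5)
lst[0]=2 != 5: 0 + count([], 5)
= 1


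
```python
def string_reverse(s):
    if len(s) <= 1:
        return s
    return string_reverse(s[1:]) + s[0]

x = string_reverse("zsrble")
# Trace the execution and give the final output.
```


string_reverse("zsrble")
= string_reverse("srble") + "z"
= string_reverse("rble") + "s" + "z"
= string_reverse("ble") + "r" + "s" + "z"
= string_reverse("le") + "b" + "r" + "s" + "z"
= string_reverse("e") + "l" + "b" + "r" + "s" + "z"
= "e" + "l" + "b" + "r" + "s" + "z"
= "elbrsz"


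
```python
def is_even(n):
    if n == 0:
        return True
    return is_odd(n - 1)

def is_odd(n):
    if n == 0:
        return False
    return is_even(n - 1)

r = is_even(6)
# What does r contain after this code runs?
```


is_even(6)
= is_odd(5)
= is_even(4)
= is_odd(3)
= is_even(2)
= is_odd(1)
= is_even(0)
n == 0: return True
= True


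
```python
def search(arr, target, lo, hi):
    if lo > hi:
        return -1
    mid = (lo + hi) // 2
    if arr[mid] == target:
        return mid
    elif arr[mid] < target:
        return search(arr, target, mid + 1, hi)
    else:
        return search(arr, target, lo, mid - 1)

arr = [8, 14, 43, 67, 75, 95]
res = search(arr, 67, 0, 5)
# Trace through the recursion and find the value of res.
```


search(arr, 67, 0, 5)
lo=0, hi=5, mid=2, arr[mid]=43
43 < 67, search right half
lo=3, hi=5, mid=4, arr[mid]=75
75 > 67, search left half
lo=3, hi=3, mid=3, arr[mid]=67
arr[3] == 67, found at index 3
= 3


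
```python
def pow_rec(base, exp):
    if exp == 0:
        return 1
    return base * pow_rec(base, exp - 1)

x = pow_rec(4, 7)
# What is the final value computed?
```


pow_rec(4, 7)
= 4 * pow_rec(4, 6)
= 4 * 4 * pow_rec(4, 5)
= 4 * 4 * 4 * pow_rec(4, 4)
= 4 * 4 * 4 * 4 * pow_rec(4, 3)
= 4 * 4 * 4 * 4 * 4 * pow_rec(4, 2)
= 4 * 4 * 4 * 4 * 4 * 4 * pow_rec(4, 1)
= 4 * 4 * 4 * 4 * 4 * 4 * 4 * pow_rec(4, 0)
= 4 * 4 * 4 * 4 * 4 * 4 * 4 * 1
= 16384


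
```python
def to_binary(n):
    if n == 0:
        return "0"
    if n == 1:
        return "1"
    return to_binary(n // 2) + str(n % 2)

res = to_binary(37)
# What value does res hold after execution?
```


to_binary(37)
= to_binary(18) + "1"
= to_binary(9) + "0" + "1"
= to_binary(4) + "1" + "0" + "1"
= to_binary(2) + "0" + "1" + "0" + "1"
= to_binary(1) + "0" + "0" + "1" + "0" + "1"
= "1" + "0" + "0" + "1" + "0" + "1"
= "100101"


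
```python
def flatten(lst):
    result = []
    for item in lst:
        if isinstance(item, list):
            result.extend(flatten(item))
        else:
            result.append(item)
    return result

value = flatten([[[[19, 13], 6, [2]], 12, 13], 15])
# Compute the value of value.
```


flatten([[[[19, 13], 6, [2]], 12, 13], 15])
Processing each element:
  [[[19, 13], 6, [2]], 12, 13] is a list -> flatten recursively -> [19, 13, 6, 2, 12, 13]
  15 is not a list -> append 15
= [19, 13, 6, 2, 12, 13, 15]


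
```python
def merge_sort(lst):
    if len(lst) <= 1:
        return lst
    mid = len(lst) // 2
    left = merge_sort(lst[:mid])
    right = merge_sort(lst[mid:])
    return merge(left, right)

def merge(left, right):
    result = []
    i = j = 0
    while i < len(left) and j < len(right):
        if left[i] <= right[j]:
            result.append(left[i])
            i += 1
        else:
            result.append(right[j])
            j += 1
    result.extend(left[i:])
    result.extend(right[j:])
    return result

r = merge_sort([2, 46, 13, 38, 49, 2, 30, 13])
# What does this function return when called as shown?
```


merge_sort([2, 46, 13, 38, 49, 2, 30, 13])
Split into [2, 46, 13, 38] and [49, 2, 30, 13]
Left sorted: [2, 13, 38, 46]
Right sorted: [2, 13, 30, 49]
Merge [2, 13, 38, 46] and [2, 13, 30, 49]
= [2, 2, 13, 13, 30, 38, 46, 49]


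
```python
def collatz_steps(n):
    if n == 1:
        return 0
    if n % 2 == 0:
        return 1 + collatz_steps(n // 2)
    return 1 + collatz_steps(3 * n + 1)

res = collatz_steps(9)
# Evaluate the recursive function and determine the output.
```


collatz_steps(9)
9 is odd -> 3*9+1 = 28 -> collatz_steps(28)
28 is even -> collatz_steps(14)
14 is even -> collatz_steps(7)
7 is odd -> 3*7+1 = 22 -> collatz_steps(22)
22 is even -> collatz_steps(11)
11 is odd -> 3*11+1 = 34 -> collatz_steps(34)
34 is even -> collatz_steps(17)
17 is odd -> 3*17+1 = 52 -> collatz_steps(52)
52 is even -> collatz_steps(26)
26 is even -> collatz_steps(13)
13 is odd -> 3*13+1 = 40 -> collatz_steps(40)
40 is even -> collatz_steps(20)
20 is even -> collatz_steps(10)
10 is even -> collatz_steps(5)
5 is odd -> 3*5+1 = 16 -> collatz_steps(16)
16 is even -> collatz_steps(8)
8 is even -> collatz_steps(4)
4 is even -> collatz_steps(2)
2 is even -> collatz_steps(1)
Reached 1 after 19 steps
= 19


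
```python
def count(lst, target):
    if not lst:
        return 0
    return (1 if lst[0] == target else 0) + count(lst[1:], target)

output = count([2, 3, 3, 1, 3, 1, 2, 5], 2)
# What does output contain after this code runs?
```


count([2, 3, 3, 1, 3, 1, 2, 5], 2)
lst[0]=2 == 2: 1 + count([3, 3, 1, 3, 1, 2, 5], 2)
lst[0]=3 != 2: 0 + count([3, 1, 3, 1, 2, 5], 2)
lst[0]=3 != 2: 0 + count([1, 3, 1, 2, 5], 2)
lst[0]=1 != 2: 0 + count([3, 1, 2, 5], 2)
lst[0]=3 != 2: 0 + count([1, 2, 5], 2)
lst[0]=1 != 2: 0 + count([2, 5], 2)
lst[0]=2 == 2: 1 + count([5], 2)
lst[0]=5 != 2: 0 + count([], 2)
= 2


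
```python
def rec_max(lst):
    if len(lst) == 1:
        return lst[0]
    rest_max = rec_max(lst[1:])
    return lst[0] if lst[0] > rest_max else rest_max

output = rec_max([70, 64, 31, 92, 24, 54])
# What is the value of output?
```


rec_max([70, 64, 31, 92, 24, 54])
= compare 70 with rec_max([64, 31, 92, 24, 54])
= compare 64 with rec_max([31, 92, 24, 54])
= compare 31 with rec_max([92, 24, 54])
= compare 92 with rec_max([24, 54])
= compare 24 with rec_max([54])
Base: rec_max([54]) = 54
compare 24 with 54: max = 54
compare 92 with 54: max = 92
compare 31 with 92: max = 92
compare 64 with 92: max = 92
compare 70 with 92: max = 92
= 92


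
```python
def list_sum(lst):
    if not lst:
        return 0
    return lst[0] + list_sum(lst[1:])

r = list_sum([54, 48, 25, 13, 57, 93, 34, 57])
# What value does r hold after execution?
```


list_sum([54, 48, 25, 13, 57, 93, 34, 57])
= 54 + list_sum([48, 25, 13, 57, 93, 34, 57])
= 54 + 48 + list_sum([25, 13, 57, 93, 34, 57])
= 54 + 48 + 25 + list_sum([13, 57, 93, 34, 57])
= 54 + 48 + 25 + 13 + list_sum([57, 93, 34, 57])
= 54 + 48 + 25 + 13 + 57 + list_sum([93, 34, 57])
= 54 + 48 + 25 + 13 + 57 + 93 + list_sum([34, 57])
= 54 + 48 + 25 + 13 + 57 + 93 + 34 + list_sum([57])
= 54 + 48 + 25 + 13 + 57 + 93 + 34 + 57 + list_sum([])
= 54 + 48 + 25 + 13 + 57 + 93 + 34 + 57 + 0
= 381


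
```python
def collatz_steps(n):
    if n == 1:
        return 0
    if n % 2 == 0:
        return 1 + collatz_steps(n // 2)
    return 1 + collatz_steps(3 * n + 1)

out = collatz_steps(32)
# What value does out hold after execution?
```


collatz_steps(32)
32 is even -> collatz_steps(16)
16 is even -> collatz_steps(8)
8 is even -> collatz_steps(4)
4 is even -> collatz_steps(2)
2 is even -> collatz_steps(1)
Reached 1 after 5 steps
= 5


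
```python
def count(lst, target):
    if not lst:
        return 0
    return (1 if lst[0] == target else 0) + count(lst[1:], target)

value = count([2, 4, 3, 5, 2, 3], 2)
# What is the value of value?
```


count([2, 4, 3, 5, 2, 3], 2)
lst[0]=2 == 2: 1 + count([4, 3, 5, 2, 3], 2)
lst[0]=4 != 2: 0 + count([3, 5, 2, 3], 2)
lst[0]=3 != 2: 0 + count([5, 2, 3], 2)
lst[0]=5 != 2: 0 + count([2, 3], 2)
lst[0]=2 == 2: 1 + count([3], 2)
lst[0]=3 != 2: 0 + count([], 2)
= 2


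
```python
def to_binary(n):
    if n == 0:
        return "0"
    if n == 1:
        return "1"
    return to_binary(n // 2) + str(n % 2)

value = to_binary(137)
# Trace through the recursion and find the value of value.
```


to_binary(137)
= to_binary(68) + "1"
= to_binary(34) + "0" + "1"
= to_binary(17) + "0" + "0" + "1"
= to_binary(8) + "1" + "0" + "0" + "1"
= to_binary(4) + "0" + "1" + "0" + "0" + "1"
= to_binary(2) + "0" + "0" + "1" + "0" + "0" + "1"
= to_binary(1) + "0" + "0" + "0" + "1" + "0" + "0" + "1"
= "1" + "0" + "0" + "0" + "1" + "0" + "0" + "1"
= "10001001"


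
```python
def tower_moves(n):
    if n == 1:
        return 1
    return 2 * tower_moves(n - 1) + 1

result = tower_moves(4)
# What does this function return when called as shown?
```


tower_moves(4)
= 2 * tower_moves(3) + 1
= 2 * (2 * tower_moves(2) + 1) + 1
= 2 * (2 * (2 * tower_moves(1) + 1) + 1) + 1
Now compute bottom-up:
tower_moves(1) = 1
tower_moves(2) = 2 * 1 + 1 = 3
tower_moves(3) = 2 * 3 + 1 = 7
tower_moves(4) = 2 * 7 + 1 = 15
= 15


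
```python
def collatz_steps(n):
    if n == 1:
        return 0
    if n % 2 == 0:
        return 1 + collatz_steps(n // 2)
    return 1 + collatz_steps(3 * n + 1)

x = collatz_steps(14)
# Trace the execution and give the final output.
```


collatz_steps(14)
14 is even -> collatz_steps(7)
7 is odd -> 3*7+1 = 22 -> collatz_steps(22)
22 is even -> collatz_steps(11)
11 is odd -> 3*11+1 = 34 -> collatz_steps(34)
34 is even -> collatz_steps(17)
17 is odd -> 3*17+1 = 52 -> collatz_steps(52)
52 is even -> collatz_steps(26)
26 is even -> collatz_steps(13)
13 is odd -> 3*13+1 = 40 -> collatz_steps(40)
40 is even -> collatz_steps(20)
20 is even -> collatz_steps(10)
10 is even -> collatz_steps(5)
5 is odd -> 3*5+1 = 16 -> collatz_steps(16)
16 is even -> collatz_steps(8)
8 is even -> collatz_steps(4)
4 is even -> collatz_steps(2)
2 is even -> collatz_steps(1)
Reached 1 after 17 steps
= 17


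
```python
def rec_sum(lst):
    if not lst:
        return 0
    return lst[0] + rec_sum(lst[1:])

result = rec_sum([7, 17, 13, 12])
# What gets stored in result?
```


rec_sum([7, 17, 13, 12])
= 7 + rec_sum([17, 13, 12])
= 7 + 17 + rec_sum([13, 12])
= 7 + 17 + 13 + rec_sum([12])
= 7 + 17 + 13 + 12 + rec_sum([])
= 7 + 17 + 13 + 12 + 0
= 49


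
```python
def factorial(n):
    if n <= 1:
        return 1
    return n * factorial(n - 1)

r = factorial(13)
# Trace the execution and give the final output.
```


factorial(13)
= 13 * factorial(12)
= 13 * 12 * factorial(11)
= 13 * 12 * 11 * factorial(10)
= 13 * 12 * 11 * 10 * factorial(9)
= 13 * 12 * 11 * 10 * 9 * factorial(8)
= 13 * 12 * 11 * 10 * 9 * 8 * factorial(7)
= 13 * 12 * 11 * 10 * 9 * 8 * 7 * factorial(6)
= 13 * 12 * 11 * 10 * 9 * 8 * 7 * 6 * factorial(5)
= 13 * 12 * 11 * 10 * 9 * 8 * 7 * 6 * 5 * factorial(4)
= 13 * 12 * 11 * 10 * 9 * 8 * 7 * 6 * 5 * 4 * factorial(3)
= 13 * 12 * 11 * 10 * 9 * 8 * 7 * 6 * 5 * 4 * 3 * factorial(2)
= 13 * 12 * 11 * 10 * 9 * 8 * 7 * 6 * 5 * 4 * 3 * 2 * factorial(1)
= 13 * 12 * 11 * 10 * 9 * 8 * 7 * 6 * 5 * 4 * 3 * 2 * 1
= 6227020800


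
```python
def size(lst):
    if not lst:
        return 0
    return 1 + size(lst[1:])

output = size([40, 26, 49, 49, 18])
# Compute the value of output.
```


size([40, 26, 49, 49, 18])
= 1 + size([26, 49, 49, 18])
= 1 + 1 + size([49, 49, 18])
= 1 + 1 + 1 + size([49, 18])
= 1 + 1 + 1 + 1 + size([18])
= 1 + 1 + 1 + 1 + 1 + size([])
= 1 + 1 + 1 + 1 + 1 + 0
= 5


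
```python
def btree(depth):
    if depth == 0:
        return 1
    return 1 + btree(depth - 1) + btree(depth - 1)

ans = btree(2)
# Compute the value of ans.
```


btree(2)
= 1 + btree(1) + btree(1)
= 1 + 2 * btree(1)
btree(k) = 2^(k+1) - 1
btree(0) = 1
btree(1) = 3
btree(2) = 7
btree(2) = 2^3 - 1 = 7


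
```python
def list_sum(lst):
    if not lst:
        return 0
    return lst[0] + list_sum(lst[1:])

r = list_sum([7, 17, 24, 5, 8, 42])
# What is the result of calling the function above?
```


list_sum([7, 17, 24, 5, 8, 42])
= 7 + list_sum([17, 24, 5, 8, 42])
= 7 + 17 + list_sum([24, 5, 8, 42])
= 7 + 17 + 24 + list_sum([5, 8, 42])
= 7 + 17 + 24 + 5 + list_sum([8, 42])
= 7 + 17 + 24 + 5 + 8 + list_sum([42])
= 7 + 17 + 24 + 5 + 8 + 42 + list_sum([])
= 7 + 17 + 24 + 5 + 8 + 42 + 0
= 103


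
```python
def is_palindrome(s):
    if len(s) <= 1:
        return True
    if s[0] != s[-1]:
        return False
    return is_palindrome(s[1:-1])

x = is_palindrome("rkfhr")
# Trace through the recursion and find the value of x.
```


is_palindrome("rkfhr")
"rkfhr": s[0]='r' == s[-1]='r' -> is_palindrome("kfh")
"kfh": s[0]='k' != s[-1]='h' -> False
= False


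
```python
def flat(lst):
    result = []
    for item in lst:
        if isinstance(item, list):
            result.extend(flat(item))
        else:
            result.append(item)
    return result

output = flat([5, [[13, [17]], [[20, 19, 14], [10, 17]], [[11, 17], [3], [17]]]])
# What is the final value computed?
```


flat([5, [[13, [17]], [[20, 19, 14], [10, 17]], [[11, 17], [3], [17]]]])
Processing each element:
  5 is not a list -> append 5
  [[13, [17]], [[20, 19, 14], [10, 17]], [[11, 17], [3], [17]]] is a list -> flat recursively -> [13, 17, 20, 19, 14, 10, 17, 11, 17, 3, 17]
= [5, 13, 17, 20, 19, 14, 10, 17, 11, 17, 3, 17]


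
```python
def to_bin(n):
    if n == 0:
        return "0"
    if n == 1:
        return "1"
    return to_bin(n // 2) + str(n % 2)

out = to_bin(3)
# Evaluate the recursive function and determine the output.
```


to_bin(3)
= to_bin(1) + "1"
= "1" + "1"
= "11"


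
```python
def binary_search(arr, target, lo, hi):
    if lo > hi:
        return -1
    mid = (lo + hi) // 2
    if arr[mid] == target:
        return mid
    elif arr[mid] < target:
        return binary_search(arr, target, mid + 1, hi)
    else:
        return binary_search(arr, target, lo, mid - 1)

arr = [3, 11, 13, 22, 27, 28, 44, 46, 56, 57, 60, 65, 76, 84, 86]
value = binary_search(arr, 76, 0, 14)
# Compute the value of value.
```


binary_search(arr, 76, 0, 14)
lo=0, hi=14, mid=7, arr[mid]=46
46 < 76, search right half
lo=8, hi=14, mid=11, arr[mid]=65
65 < 76, search right half
lo=12, hi=14, mid=13, arr[mid]=84
84 > 76, search left half
lo=12, hi=12, mid=12, arr[mid]=76
arr[12] == 76, found at index 12
= 12


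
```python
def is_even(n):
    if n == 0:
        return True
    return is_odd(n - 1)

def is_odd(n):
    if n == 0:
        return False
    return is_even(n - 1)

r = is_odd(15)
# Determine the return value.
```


is_odd(15)
= is_even(14)
= is_odd(13)
= is_even(12)
= is_odd(11)
= is_even(10)
= is_odd(9)
= is_even(8)
= is_odd(7)
= is_even(6)
= is_odd(5)
= is_even(4)
= is_odd(3)
= is_even(2)
= is_odd(1)
= is_even(0)
n == 0: return True
= True


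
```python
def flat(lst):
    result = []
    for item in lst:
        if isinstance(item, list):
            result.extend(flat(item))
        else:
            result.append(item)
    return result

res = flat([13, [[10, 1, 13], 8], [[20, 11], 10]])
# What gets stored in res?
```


flat([13, [[10, 1, 13], 8], [[20, 11], 10]])
Processing each element:
  13 is not a list -> append 13
  [[10, 1, 13], 8] is a list -> flat recursively -> [10, 1, 13, 8]
  [[20, 11], 10] is a list -> flat recursively -> [20, 11, 10]
= [13, 10, 1, 13, 8, 20, 11, 10]


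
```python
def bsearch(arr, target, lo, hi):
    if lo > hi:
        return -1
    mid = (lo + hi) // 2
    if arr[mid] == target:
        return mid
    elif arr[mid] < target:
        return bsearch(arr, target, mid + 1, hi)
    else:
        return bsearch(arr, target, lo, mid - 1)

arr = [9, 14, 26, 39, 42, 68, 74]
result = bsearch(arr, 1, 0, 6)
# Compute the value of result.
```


bsearch(arr, 1, 0, 6)
lo=0, hi=6, mid=3, arr[mid]=39
39 > 1, search left half
lo=0, hi=2, mid=1, arr[mid]=14
14 > 1, search left half
lo=0, hi=0, mid=0, arr[mid]=9
9 > 1, search left half
lo > hi, target not found, return -1
= -1


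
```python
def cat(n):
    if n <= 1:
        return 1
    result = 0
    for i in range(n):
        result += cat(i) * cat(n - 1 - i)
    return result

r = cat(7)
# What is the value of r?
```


cat(7)
= sum of cat(i) * cat(7-1-i) for i in 0..6
First compute sub-values bottom-up:
  cat(0) = 1, cat(1) = 1
  cat(2) = 1*1 + 1*1 = 2
  cat(3) = 1*2 + 1*1 + 2*1 = 5
  cat(4) = 1*5 + 1*2 + 2*1 + 5*1 = 14
  cat(5) = 1*14 + 1*5 + 2*2 + 5*1 + 14*1 = 42
  cat(6) = 1*42 + 1*14 + 2*5 + 5*2 + 14*1 + 42*1 = 132
Now cat(7):
  cat(0)*cat(6) = 1*132 = 132
  cat(1)*cat(5) = 1*42 = 42
  cat(2)*cat(4) = 2*14 = 28
  cat(3)*cat(3) = 5*5 = 25
  cat(4)*cat(2) = 14*2 = 28
  cat(5)*cat(1) = 42*1 = 42
  cat(6)*cat(0) = 132*1 = 132
= 132 + 42 + 28 + 25 + 28 + 42 + 132
= 429


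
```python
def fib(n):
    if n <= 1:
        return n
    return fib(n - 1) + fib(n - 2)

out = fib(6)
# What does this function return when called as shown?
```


fib(6)
= fib(5) + fib(4)
= (fib(4) + fib(3)) + fib(4)
Computing bottom-up: fib(0)=0, fib(1)=1, fib(2)=1, fib(3)=2, fib(4)=3, fib(5)=5, fib(6)=8
= 8


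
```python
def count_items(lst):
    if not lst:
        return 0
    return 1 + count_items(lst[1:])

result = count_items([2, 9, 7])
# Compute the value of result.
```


count_items([2, 9, 7])
= 1 + count_items([9, 7])
= 1 + 1 + count_items([7])
= 1 + 1 + 1 + count_items([])
= 1 + 1 + 1 + 0
= 3


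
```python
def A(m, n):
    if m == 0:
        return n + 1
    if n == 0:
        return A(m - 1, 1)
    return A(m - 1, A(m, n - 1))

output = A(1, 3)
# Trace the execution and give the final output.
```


A(1, 3)
= A(0, A(1, 2))
First compute A(1, 2) = 4
= A(0, 4)
= 5


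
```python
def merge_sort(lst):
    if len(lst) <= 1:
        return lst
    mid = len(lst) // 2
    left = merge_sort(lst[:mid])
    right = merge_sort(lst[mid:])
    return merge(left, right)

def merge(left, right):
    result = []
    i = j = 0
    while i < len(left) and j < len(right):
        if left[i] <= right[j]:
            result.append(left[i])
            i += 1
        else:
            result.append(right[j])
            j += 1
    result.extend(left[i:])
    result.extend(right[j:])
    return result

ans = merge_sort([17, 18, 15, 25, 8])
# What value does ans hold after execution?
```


merge_sort([17, 18, 15, 25, 8])
Split into [17, 18] and [15, 25, 8]
Left sorted: [17, 18]
Right sorted: [8, 15, 25]
Merge [17, 18] and [8, 15, 25]
= [8, 15, 17, 18, 25]


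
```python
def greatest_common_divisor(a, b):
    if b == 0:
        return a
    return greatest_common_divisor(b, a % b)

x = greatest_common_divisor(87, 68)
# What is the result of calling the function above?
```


greatest_common_divisor(87, 68)
= greatest_common_divisor(68, 87 % 68) = greatest_common_divisor(68, 19)
= greatest_common_divisor(19, 68 % 19) = greatest_common_divisor(19, 11)
= greatest_common_divisor(11, 19 % 11) = greatest_common_divisor(11, 8)
= greatest_common_divisor(8, 11 % 8) = greatest_common_divisor(8, 3)
= greatest_common_divisor(3, 8 % 3) = greatest_common_divisor(3, 2)
= greatest_common_divisor(2, 3 % 2) = greatest_common_divisor(2, 1)
= greatest_common_divisor(1, 2 % 1) = greatest_common_divisor(1, 0)
b == 0, return a = 1


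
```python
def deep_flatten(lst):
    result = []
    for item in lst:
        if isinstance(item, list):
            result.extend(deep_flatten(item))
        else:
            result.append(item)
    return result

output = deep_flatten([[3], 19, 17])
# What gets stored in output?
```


deep_flatten([[3], 19, 17])
Processing each element:
  [3] is a list -> deep_flatten recursively -> [3]
  19 is not a list -> append 19
  17 is not a list -> append 17
= [3, 19, 17]


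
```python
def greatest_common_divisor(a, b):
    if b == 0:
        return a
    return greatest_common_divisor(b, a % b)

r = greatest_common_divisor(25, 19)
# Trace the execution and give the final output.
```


greatest_common_divisor(25, 19)
= greatest_common_divisor(19, 25 % 19) = greatest_common_divisor(19, 6)
= greatest_common_divisor(6, 19 % 6) = greatest_common_divisor(6, 1)
= greatest_common_divisor(1, 6 % 1) = greatest_common_divisor(1, 0)
b == 0, return a = 1


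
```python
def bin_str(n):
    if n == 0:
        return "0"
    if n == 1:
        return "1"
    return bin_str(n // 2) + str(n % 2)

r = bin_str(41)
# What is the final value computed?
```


bin_str(41)
= bin_str(20) + "1"
= bin_str(10) + "0" + "1"
= bin_str(5) + "0" + "0" + "1"
= bin_str(2) + "1" + "0" + "0" + "1"
= bin_str(1) + "0" + "1" + "0" + "0" + "1"
= "1" + "0" + "1" + "0" + "0" + "1"
= "101001"


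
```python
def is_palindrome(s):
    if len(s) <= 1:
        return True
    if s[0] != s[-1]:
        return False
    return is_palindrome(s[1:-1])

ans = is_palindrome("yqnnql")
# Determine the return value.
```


is_palindrome("yqnnql")
"yqnnql": s[0]='y' != s[-1]='l' -> False
= False


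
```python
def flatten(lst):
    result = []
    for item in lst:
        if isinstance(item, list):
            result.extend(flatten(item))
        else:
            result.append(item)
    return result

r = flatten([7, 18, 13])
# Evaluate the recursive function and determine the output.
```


flatten([7, 18, 13])
Processing each element:
  7 is not a list -> append 7
  18 is not a list -> append 18
  13 is not a list -> append 13
= [7, 18, 13]


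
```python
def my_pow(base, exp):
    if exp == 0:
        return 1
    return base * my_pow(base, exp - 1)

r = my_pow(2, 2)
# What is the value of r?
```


my_pow(2, 2)
= 2 * my_pow(2, 1)
= 2 * 2 * my_pow(2, 0)
= 2 * 2 * 1
= 4


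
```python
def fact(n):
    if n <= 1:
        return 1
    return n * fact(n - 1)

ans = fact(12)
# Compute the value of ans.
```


fact(12)
= 12 * fact(11)
= 12 * 11 * fact(10)
= 12 * 11 * 10 * fact(9)
= 12 * 11 * 10 * 9 * fact(8)
= 12 * 11 * 10 * 9 * 8 * fact(7)
= 12 * 11 * 10 * 9 * 8 * 7 * fact(6)
= 12 * 11 * 10 * 9 * 8 * 7 * 6 * fact(5)
= 12 * 11 * 10 * 9 * 8 * 7 * 6 * 5 * fact(4)
= 12 * 11 * 10 * 9 * 8 * 7 * 6 * 5 * 4 * fact(3)
= 12 * 11 * 10 * 9 * 8 * 7 * 6 * 5 * 4 * 3 * fact(2)
= 12 * 11 * 10 * 9 * 8 * 7 * 6 * 5 * 4 * 3 * 2 * fact(1)
= 12 * 11 * 10 * 9 * 8 * 7 * 6 * 5 * 4 * 3 * 2 * 1
= 479001600


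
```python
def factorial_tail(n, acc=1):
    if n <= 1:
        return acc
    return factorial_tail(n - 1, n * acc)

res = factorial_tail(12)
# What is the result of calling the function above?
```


factorial_tail(12, 1)
= factorial_tail(11, 12 * 1) = factorial_tail(11, 12)
= factorial_tail(10, 11 * 12) = factorial_tail(10, 132)
= factorial_tail(9, 10 * 132) = factorial_tail(9, 1320)
= factorial_tail(8, 9 * 1320) = factorial_tail(8, 11880)
= factorial_tail(7, 8 * 11880) = factorial_tail(7, 95040)
= factorial_tail(6, 7 * 95040) = factorial_tail(6, 665280)
= factorial_tail(5, 6 * 665280) = factorial_tail(5, 3991680)
= factorial_tail(4, 5 * 3991680) = factorial_tail(4, 19958400)
= factorial_tail(3, 4 * 19958400) = factorial_tail(3, 79833600)
= factorial_tail(2, 3 * 79833600) = factorial_tail(2, 239500800)
= factorial_tail(1, 2 * 239500800) = factorial_tail(1, 479001600)
n <= 1, return acc = 479001600


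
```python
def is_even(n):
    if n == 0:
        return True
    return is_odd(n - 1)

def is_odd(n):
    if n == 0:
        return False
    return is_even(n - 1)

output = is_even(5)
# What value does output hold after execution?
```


is_even(5)
= is_odd(4)
= is_even(3)
= is_odd(2)
= is_even(1)
= is_odd(0)
n == 0: return False
= False


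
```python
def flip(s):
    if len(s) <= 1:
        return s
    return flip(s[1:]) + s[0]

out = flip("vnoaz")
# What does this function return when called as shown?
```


flip("vnoaz")
= flip("noaz") + "v"
= flip("oaz") + "n" + "v"
= flip("az") + "o" + "n" + "v"
= flip("z") + "a" + "o" + "n" + "v"
= "z" + "a" + "o" + "n" + "v"
= "zaonv"


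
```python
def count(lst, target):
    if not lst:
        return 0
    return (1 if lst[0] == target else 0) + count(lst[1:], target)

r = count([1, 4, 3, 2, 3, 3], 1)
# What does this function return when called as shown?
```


count([1, 4, 3, 2, 3, 3], 1)
lst[0]=1 == 1: 1 + count([4, 3, 2, 3, 3], 1)
lst[0]=4 != 1: 0 + count([3, 2, 3, 3], 1)
lst[0]=3 != 1: 0 + count([2, 3, 3], 1)
lst[0]=2 != 1: 0 + count([3, 3], 1)
lst[0]=3 != 1: 0 + count([3], 1)
lst[0]=3 != 1: 0 + count([], 1)
= 1


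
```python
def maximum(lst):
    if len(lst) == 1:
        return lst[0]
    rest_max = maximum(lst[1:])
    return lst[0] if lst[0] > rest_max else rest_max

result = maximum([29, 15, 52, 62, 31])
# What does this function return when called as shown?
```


maximum([29, 15, 52, 62, 31])
= compare 29 with maximum([15, 52, 62, 31])
= compare 15 with maximum([52, 62, 31])
= compare 52 with maximum([62, 31])
= compare 62 with maximum([31])
Base: maximum([31]) = 31
compare 62 with 31: max = 62
compare 52 with 62: max = 62
compare 15 with 62: max = 62
compare 29 with 62: max = 62
= 62


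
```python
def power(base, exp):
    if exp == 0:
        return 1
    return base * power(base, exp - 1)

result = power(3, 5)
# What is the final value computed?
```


power(3, 5)
= 3 * power(3, 4)
= 3 * 3 * power(3, 3)
= 3 * 3 * 3 * power(3, 2)
= 3 * 3 * 3 * 3 * power(3, 1)
= 3 * 3 * 3 * 3 * 3 * power(3, 0)
= 3 * 3 * 3 * 3 * 3 * 1
= 243


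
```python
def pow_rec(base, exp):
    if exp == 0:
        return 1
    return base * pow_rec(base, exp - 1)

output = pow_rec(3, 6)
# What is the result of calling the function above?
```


pow_rec(3, 6)
= 3 * pow_rec(3, 5)
= 3 * 3 * pow_rec(3, 4)
= 3 * 3 * 3 * pow_rec(3, 3)
= 3 * 3 * 3 * 3 * pow_rec(3, 2)
= 3 * 3 * 3 * 3 * 3 * pow_rec(3, 1)
= 3 * 3 * 3 * 3 * 3 * 3 * pow_rec(3, 0)
= 3 * 3 * 3 * 3 * 3 * 3 * 1
= 729


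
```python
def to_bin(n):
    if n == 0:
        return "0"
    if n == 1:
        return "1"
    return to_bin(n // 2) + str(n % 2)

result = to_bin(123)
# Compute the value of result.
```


to_bin(123)
= to_bin(61) + "1"
= to_bin(30) + "1" + "1"
= to_bin(15) + "0" + "1" + "1"
= to_bin(7) + "1" + "0" + "1" + "1"
= to_bin(3) + "1" + "1" + "0" + "1" + "1"
= to_bin(1) + "1" + "1" + "1" + "0" + "1" + "1"
= "1" + "1" + "1" + "1" + "0" + "1" + "1"
= "1111011"


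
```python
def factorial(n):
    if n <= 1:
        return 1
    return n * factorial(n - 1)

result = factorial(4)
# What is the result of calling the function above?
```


factorial(4)
= 4 * factorial(3)
= 4 * 3 * factorial(2)
= 4 * 3 * 2 * factorial(1)
= 4 * 3 * 2 * 1
= 24


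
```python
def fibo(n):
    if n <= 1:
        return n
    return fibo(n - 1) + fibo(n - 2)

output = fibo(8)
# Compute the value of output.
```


fibo(8)
= fibo(7) + fibo(6)
= (fibo(6) + fibo(5)) + fibo(6)
Computing bottom-up: fibo(0)=0, fibo(1)=1, fibo(2)=1, fibo(3)=2, fibo(4)=3, fibo(5)=5, fibo(6)=8, fibo(7)=13, fibo(8)=21
= 21


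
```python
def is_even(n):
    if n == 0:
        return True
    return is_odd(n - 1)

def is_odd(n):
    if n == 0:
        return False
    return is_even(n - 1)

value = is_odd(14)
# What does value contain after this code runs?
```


is_odd(14)
= is_even(13)
= is_odd(12)
= is_even(11)
= is_odd(10)
= is_even(9)
= is_odd(8)
= is_even(7)
= is_odd(6)
= is_even(5)
= is_odd(4)
= is_even(3)
= is_odd(2)
= is_even(1)
= is_odd(0)
n == 0: return False
= False


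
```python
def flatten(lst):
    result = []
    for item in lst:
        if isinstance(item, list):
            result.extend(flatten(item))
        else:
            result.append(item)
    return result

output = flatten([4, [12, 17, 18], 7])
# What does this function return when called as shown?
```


flatten([4, [12, 17, 18], 7])
Processing each element:
  4 is not a list -> append 4
  [12, 17, 18] is a list -> flatten recursively -> [12, 17, 18]
  7 is not a list -> append 7
= [4, 12, 17, 18, 7]


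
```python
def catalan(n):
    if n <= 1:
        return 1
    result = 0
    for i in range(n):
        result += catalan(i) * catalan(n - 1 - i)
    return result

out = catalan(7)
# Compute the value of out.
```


catalan(7)
= sum of catalan(i) * catalan(7-1-i) for i in 0..6
First compute sub-values bottom-up:
  catalan(0) = 1, catalan(1) = 1
  catalan(2) = 1*1 + 1*1 = 2
  catalan(3) = 1*2 + 1*1 + 2*1 = 5
  catalan(4) = 1*5 + 1*2 + 2*1 + 5*1 = 14
  catalan(5) = 1*14 + 1*5 + 2*2 + 5*1 + 14*1 = 42
  catalan(6) = 1*42 + 1*14 + 2*5 + 5*2 + 14*1 + 42*1 = 132
Now catalan(7):
  catalan(0)*catalan(6) = 1*132 = 132
  catalan(1)*catalan(5) = 1*42 = 42
  catalan(2)*catalan(4) = 2*14 = 28
  catalan(3)*catalan(3) = 5*5 = 25
  catalan(4)*catalan(2) = 14*2 = 28
  catalan(5)*catalan(1) = 42*1 = 42
  catalan(6)*catalan(0) = 132*1 = 132
= 132 + 42 + 28 + 25 + 28 + 42 + 132
= 429


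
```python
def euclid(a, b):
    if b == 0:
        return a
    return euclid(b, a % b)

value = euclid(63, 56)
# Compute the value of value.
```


euclid(63, 56)
= euclid(56, 63 % 56) = euclid(56, 7)
= euclid(7, 56 % 7) = euclid(7, 0)
b == 0, return a = 7


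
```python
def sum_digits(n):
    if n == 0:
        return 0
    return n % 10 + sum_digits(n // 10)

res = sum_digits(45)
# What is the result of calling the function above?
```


sum_digits(45)
= 5 + sum_digits(4)
= 5 + 4 + sum_digits(0)
= 5 + 4 + 0
= 9


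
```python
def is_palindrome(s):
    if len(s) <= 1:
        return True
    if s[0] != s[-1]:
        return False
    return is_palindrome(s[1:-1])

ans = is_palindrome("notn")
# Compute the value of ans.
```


is_palindrome("notn")
"notn": s[0]='n' == s[-1]='n' -> is_palindrome("ot")
"ot": s[0]='o' != s[-1]='t' -> False
= False


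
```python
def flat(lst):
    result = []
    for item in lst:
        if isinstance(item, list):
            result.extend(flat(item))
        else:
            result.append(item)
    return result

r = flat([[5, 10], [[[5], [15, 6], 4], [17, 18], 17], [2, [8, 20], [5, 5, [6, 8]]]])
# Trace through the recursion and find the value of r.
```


flat([[5, 10], [[[5], [15, 6], 4], [17, 18], 17], [2, [8, 20], [5, 5, [6, 8]]]])
Processing each element:
  [5, 10] is a list -> flat recursively -> [5, 10]
  [[[5], [15, 6], 4], [17, 18], 17] is a list -> flat recursively -> [5, 15, 6, 4, 17, 18, 17]
  [2, [8, 20], [5, 5, [6, 8]]] is a list -> flat recursively -> [2, 8, 20, 5, 5, 6, 8]
= [5, 10, 5, 15, 6, 4, 17, 18, 17, 2, 8, 20, 5, 5, 6, 8]


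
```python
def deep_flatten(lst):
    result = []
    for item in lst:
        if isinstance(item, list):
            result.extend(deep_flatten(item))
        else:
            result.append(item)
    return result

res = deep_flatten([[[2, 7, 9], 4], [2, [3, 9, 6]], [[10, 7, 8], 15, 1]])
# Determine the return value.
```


deep_flatten([[[2, 7, 9], 4], [2, [3, 9, 6]], [[10, 7, 8], 15, 1]])
Processing each element:
  [[2, 7, 9], 4] is a list -> deep_flatten recursively -> [2, 7, 9, 4]
  [2, [3, 9, 6]] is a list -> deep_flatten recursively -> [2, 3, 9, 6]
  [[10, 7, 8], 15, 1] is a list -> deep_flatten recursively -> [10, 7, 8, 15, 1]
= [2, 7, 9, 4, 2, 3, 9, 6, 10, 7, 8, 15, 1]


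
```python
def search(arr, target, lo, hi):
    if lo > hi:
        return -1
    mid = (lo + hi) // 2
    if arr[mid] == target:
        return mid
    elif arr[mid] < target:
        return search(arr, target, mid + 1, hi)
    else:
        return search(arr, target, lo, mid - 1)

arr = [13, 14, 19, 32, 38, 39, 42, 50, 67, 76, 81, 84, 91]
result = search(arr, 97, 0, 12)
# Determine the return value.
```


search(arr, 97, 0, 12)
lo=0, hi=12, mid=6, arr[mid]=42
42 < 97, search right half
lo=7, hi=12, mid=9, arr[mid]=76
76 < 97, search right half
lo=10, hi=12, mid=11, arr[mid]=84
84 < 97, search right half
lo=12, hi=12, mid=12, arr[mid]=91
91 < 97, search right half
lo > hi, target not found, return -1
= -1


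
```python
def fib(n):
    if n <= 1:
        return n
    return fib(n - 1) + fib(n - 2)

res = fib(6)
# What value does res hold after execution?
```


fib(6)
= fib(5) + fib(4)
= (fib(4) + fib(3)) + fib(4)
Computing bottom-up: fib(0)=0, fib(1)=1, fib(2)=1, fib(3)=2, fib(4)=3, fib(5)=5, fib(6)=8
= 8


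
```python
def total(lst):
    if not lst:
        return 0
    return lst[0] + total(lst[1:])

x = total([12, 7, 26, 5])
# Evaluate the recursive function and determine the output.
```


total([12, 7, 26, 5])
= 12 + total([7, 26, 5])
= 12 + 7 + total([26, 5])
= 12 + 7 + 26 + total([5])
= 12 + 7 + 26 + 5 + total([])
= 12 + 7 + 26 + 5 + 0
= 50


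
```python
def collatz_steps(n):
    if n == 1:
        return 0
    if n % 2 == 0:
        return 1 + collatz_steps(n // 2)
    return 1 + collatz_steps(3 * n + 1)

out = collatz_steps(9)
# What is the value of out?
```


collatz_steps(9)
9 is odd -> 3*9+1 = 28 -> collatz_steps(28)
28 is even -> collatz_steps(14)
14 is even -> collatz_steps(7)
7 is odd -> 3*7+1 = 22 -> collatz_steps(22)
22 is even -> collatz_steps(11)
11 is odd -> 3*11+1 = 34 -> collatz_steps(34)
34 is even -> collatz_steps(17)
17 is odd -> 3*17+1 = 52 -> collatz_steps(52)
52 is even -> collatz_steps(26)
26 is even -> collatz_steps(13)
13 is odd -> 3*13+1 = 40 -> collatz_steps(40)
40 is even -> collatz_steps(20)
20 is even -> collatz_steps(10)
10 is even -> collatz_steps(5)
5 is odd -> 3*5+1 = 16 -> collatz_steps(16)
16 is even -> collatz_steps(8)
8 is even -> collatz_steps(4)
4 is even -> collatz_steps(2)
2 is even -> collatz_steps(1)
Reached 1 after 19 steps
= 19


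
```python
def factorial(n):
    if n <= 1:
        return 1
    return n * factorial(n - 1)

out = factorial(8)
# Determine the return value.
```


factorial(8)
= 8 * factorial(7)
= 8 * 7 * factorial(6)
= 8 * 7 * 6 * factorial(5)
= 8 * 7 * 6 * 5 * factorial(4)
= 8 * 7 * 6 * 5 * 4 * factorial(3)
= 8 * 7 * 6 * 5 * 4 * 3 * factorial(2)
= 8 * 7 * 6 * 5 * 4 * 3 * 2 * factorial(1)
= 8 * 7 * 6 * 5 * 4 * 3 * 2 * 1
= 40320


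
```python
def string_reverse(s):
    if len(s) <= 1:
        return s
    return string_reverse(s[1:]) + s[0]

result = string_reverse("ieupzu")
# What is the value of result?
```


string_reverse("ieupzu")
= string_reverse("eupzu") + "i"
= string_reverse("upzu") + "e" + "i"
= string_reverse("pzu") + "u" + "e" + "i"
= string_reverse("zu") + "p" + "u" + "e" + "i"
= string_reverse("u") + "z" + "p" + "u" + "e" + "i"
= "u" + "z" + "p" + "u" + "e" + "i"
= "uzpuei"


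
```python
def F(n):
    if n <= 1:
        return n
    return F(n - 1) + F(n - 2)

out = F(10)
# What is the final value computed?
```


F(10)
= F(9) + F(8)
= (F(8) + F(7)) + F(8)
Computing bottom-up: F(0)=0, F(1)=1, F(2)=1, F(3)=2, F(4)=3, F(5)=5, F(6)=8, F(7)=13, F(8)=21, F(9)=34, F(10)=55
= 55


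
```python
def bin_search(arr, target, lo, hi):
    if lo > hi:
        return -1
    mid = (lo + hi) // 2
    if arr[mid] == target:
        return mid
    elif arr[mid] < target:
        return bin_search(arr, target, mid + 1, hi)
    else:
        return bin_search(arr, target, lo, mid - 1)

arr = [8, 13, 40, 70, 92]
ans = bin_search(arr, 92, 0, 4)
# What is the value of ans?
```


bin_search(arr, 92, 0, 4)
lo=0, hi=4, mid=2, arr[mid]=40
40 < 92, search right half
lo=3, hi=4, mid=3, arr[mid]=70
70 < 92, search right half
lo=4, hi=4, mid=4, arr[mid]=92
arr[4] == 92, found at index 4
= 4


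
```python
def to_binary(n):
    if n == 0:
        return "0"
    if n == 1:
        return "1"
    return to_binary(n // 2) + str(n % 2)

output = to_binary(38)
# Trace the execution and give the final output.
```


to_binary(38)
= to_binary(19) + "0"
= to_binary(9) + "1" + "0"
= to_binary(4) + "1" + "1" + "0"
= to_binary(2) + "0" + "1" + "1" + "0"
= to_binary(1) + "0" + "0" + "1" + "1" + "0"
= "1" + "0" + "0" + "1" + "1" + "0"
= "100110"


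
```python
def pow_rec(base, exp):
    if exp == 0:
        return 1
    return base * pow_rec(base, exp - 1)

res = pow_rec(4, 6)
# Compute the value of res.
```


pow_rec(4, 6)
= 4 * pow_rec(4, 5)
= 4 * 4 * pow_rec(4, 4)
= 4 * 4 * 4 * pow_rec(4, 3)
= 4 * 4 * 4 * 4 * pow_rec(4, 2)
= 4 * 4 * 4 * 4 * 4 * pow_rec(4, 1)
= 4 * 4 * 4 * 4 * 4 * 4 * pow_rec(4, 0)
= 4 * 4 * 4 * 4 * 4 * 4 * 1
= 4096


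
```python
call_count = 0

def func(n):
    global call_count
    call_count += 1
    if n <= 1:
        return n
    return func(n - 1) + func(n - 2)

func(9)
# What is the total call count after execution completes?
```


func(9) calls func(8) and func(7); each non-base call branches into two more.
Let C(k) = total number of calls made by func(k), including the call to func(k) itself.
Base cases: C(0) = 1, C(1) = 1
Recurrence: C(k) = 1 + C(k-1) + C(k-2)
  C(2) = 1 + C(1) + C(0) = 1 + 1 + 1 = 3
  C(3) = 1 + C(2) + C(1) = 1 + 3 + 1 = 5
  C(4) = 1 + C(3) + C(2) = 1 + 5 + 3 = 9
  C(5) = 1 + C(4) + C(3) = 1 + 9 + 5 = 15
  C(6) = 1 + C(5) + C(4) = 1 + 15 + 9 = 25
  C(7) = 1 + C(6) + C(5) = 1 + 25 + 15 = 41
  C(8) = 1 + C(7) + C(6) = 1 + 41 + 25 = 67
  C(9) = 1 + C(8) + C(7) = 1 + 67 + 41 = 109
Total calls = C(9) = 109


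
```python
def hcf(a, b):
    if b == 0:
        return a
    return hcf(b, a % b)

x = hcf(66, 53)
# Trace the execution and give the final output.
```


hcf(66, 53)
= hcf(53, 66 % 53) = hcf(53, 13)
= hcf(13, 53 % 13) = hcf(13, 1)
= hcf(1, 13 % 1) = hcf(1, 0)
b == 0, return a = 1


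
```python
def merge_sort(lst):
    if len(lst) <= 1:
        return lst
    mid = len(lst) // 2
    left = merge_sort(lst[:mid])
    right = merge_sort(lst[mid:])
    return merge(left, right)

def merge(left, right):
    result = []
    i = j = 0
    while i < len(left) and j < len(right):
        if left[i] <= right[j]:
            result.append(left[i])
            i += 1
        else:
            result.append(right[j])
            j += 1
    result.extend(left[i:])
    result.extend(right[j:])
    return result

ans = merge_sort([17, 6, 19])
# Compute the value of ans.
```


merge_sort([17, 6, 19])
Split into [17] and [6, 19]
Left sorted: [17]
Right sorted: [6, 19]
Merge [17] and [6, 19]
= [6, 17, 19]


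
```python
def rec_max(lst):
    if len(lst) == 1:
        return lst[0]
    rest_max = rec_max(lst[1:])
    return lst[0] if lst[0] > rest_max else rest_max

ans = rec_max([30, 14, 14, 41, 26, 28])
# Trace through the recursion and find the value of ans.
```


rec_max([30, 14, 14, 41, 26, 28])
= compare 30 with rec_max([14, 14, 41, 26, 28])
= compare 14 with rec_max([14, 41, 26, 28])
= compare 14 with rec_max([41, 26, 28])
= compare 41 with rec_max([26, 28])
= compare 26 with rec_max([28])
Base: rec_max([28]) = 28
compare 26 with 28: max = 28
compare 41 with 28: max = 41
compare 14 with 41: max = 41
compare 14 with 41: max = 41
compare 30 with 41: max = 41
= 41


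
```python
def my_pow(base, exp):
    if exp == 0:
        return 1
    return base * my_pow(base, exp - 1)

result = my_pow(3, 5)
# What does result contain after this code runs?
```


my_pow(3, 5)
= 3 * my_pow(3, 4)
= 3 * 3 * my_pow(3, 3)
= 3 * 3 * 3 * my_pow(3, 2)
= 3 * 3 * 3 * 3 * my_pow(3, 1)
= 3 * 3 * 3 * 3 * 3 * my_pow(3, 0)
= 3 * 3 * 3 * 3 * 3 * 1
= 243


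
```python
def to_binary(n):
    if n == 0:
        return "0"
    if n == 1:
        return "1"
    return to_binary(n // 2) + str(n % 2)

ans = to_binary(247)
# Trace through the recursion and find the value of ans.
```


to_binary(247)
= to_binary(123) + "1"
= to_binary(61) + "1" + "1"
= to_binary(30) + "1" + "1" + "1"
= to_binary(15) + "0" + "1" + "1" + "1"
= to_binary(7) + "1" + "0" + "1" + "1" + "1"
= to_binary(3) + "1" + "1" + "0" + "1" + "1" + "1"
= to_binary(1) + "1" + "1" + "1" + "0" + "1" + "1" + "1"
= "1" + "1" + "1" + "1" + "0" + "1" + "1" + "1"
= "11110111"


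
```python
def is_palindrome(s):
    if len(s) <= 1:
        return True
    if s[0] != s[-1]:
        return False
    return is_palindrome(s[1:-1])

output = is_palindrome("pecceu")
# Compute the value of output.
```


is_palindrome("pecceu")
"pecceu": s[0]='p' != s[-1]='u' -> False
= False
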